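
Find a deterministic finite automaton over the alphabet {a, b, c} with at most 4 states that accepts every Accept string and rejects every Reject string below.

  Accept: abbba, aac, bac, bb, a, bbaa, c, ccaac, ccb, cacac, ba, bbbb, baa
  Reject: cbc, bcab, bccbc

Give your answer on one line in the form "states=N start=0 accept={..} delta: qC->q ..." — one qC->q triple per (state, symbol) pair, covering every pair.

states=3 start=0 accept={0,1} delta: 0a->0 0b->0 0c->1 1a->1 1b->2 1c->2 2a->0 2b->1 2c->2

State merging on the prefix tree: take the shortest (then alphabetical) example prefix whose next move is undefined and point that move at state 0, else 1, else 2, ...; a target is out if some Accept/Reject pair would then sit in one state with the same input left (inseparable). If every existing state is out, open a new one.
a: 0a undefined. 0a->0: ok.
b: 0b undefined. 0b->0: ok.
c: 0c undefined. 0c->0: no, abbba/cbc meet in 0. Open state 1: 0c->1.
ca: 1a undefined. 1a->0: no, abbba/bcab meet in 0. 1a->1: ok.
cb: 1b undefined. 1b->0: no, abbba/bcab meet in 0. 1b->1: no, aac/bcab meet in 1. Open state 2: 1b->2.
cc: 1c undefined. 1c->0: no, aac/bccbc meet in 1. 1c->1: no, ccb/bcab meet in 2. 1c->2: ok.
cbc: 2c undefined. 2c->0: no, abbba/cbc meet in 0. 2c->1: no, aac/cbc meet in 1. 2c->2: ok.
cca: 2a undefined. 2a->0: ok.
ccb: 2b undefined. 2b->0: no, aac/bccbc meet in 1. 2b->1: ok.
All examples now run through 3 states with every (state, symbol) defined. Accept strings end in {0,1}, Reject strings end in {2}; accept={0,1}.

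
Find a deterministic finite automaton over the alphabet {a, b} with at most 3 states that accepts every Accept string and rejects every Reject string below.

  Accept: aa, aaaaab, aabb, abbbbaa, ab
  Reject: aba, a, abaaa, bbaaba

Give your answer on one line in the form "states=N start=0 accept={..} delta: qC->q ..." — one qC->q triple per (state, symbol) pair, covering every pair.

states=2 start=0 accept={0} delta: 0a->1 0b->0 1a->0 1b->0

State merging on the prefix tree: take the shortest (then alphabetical) example prefix whose next move is undefined and point that move at state 0, else 1, else 2, ...; a target is out if some Accept/Reject pair would then sit in one state with the same input left (inseparable). If every existing state is out, open a new one.
a: 0a undefined. 0a->0: no, aa/a meet in 0. Open state 1: 0a->1.
b: 0b undefined. 0b->0: ok.
aa: 1a undefined. 1a->0: ok.
ab: 1b undefined. 1b->0: ok.
All examples now run through 2 states with every (state, symbol) defined. Accept strings end in {0}, Reject strings end in {1}; accept={0}.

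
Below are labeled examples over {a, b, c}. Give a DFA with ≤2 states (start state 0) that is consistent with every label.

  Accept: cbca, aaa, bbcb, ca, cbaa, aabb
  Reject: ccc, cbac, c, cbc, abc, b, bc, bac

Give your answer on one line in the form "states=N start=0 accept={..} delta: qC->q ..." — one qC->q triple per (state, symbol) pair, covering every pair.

State merging on the prefix tree: take the shortest (then alphabetical) example prefix whose next move is undefined and point that move at state 0, else 1, else 2, ...; a target is out if some Accept/Reject pair would then sit in one state with the same input left (inseparable). If every existing state is out, open a new one.
a: 0a undefined. 0a->0: ok.
b: 0b undefined. 0b->0: no, aaa/b meet in 0. Open state 1: 0b->1.
c: 0c undefined. 0c->0: no, aaa/ccc meet in 0. 0c->1: ok.
ba: 1a undefined. 1a->0: ok.
bb: 1b undefined. 1b->0: ok.
bc: 1c undefined. 1c->0: no, cbca/abc meet in 0. 1c->1: ok.
All examples now run through 2 states with every (state, symbol) defined. Accept strings end in {0}, Reject strings end in {1}; accept={0}.

states=2 start=0 accept={0} delta: 0a->0 0b->1 0c->1 1a->0 1b->0 1c->1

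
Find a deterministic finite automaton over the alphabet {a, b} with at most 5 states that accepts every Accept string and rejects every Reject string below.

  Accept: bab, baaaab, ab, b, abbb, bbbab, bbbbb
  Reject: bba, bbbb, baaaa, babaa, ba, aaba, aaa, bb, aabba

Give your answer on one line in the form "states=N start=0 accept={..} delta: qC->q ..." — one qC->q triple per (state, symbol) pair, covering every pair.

states=2 start=0 accept={1} delta: 0a->0 0b->1 1a->0 1b->0

Fold the examples into a partial DFA from state 0: repeatedly fix the first undefined (state, symbol) met by the shortest-then-alphabetical prefix, trying targets in increasing order and rejecting any under which an Accept and a Reject string meet in one state with the same remainder; add a state when all current targets are rejected. Accepting states are where Accept strings end.
a: 0a undefined. 0a->0: ok.
b: 0b undefined. 0b->0: no, bab/bba meet in 0. Open state 1: 0b->1.
ba: 1a undefined. 1a->0: ok.
bb: 1b undefined. 1b->0: ok.
All examples now run through 2 states with every (state, symbol) defined. Accept strings end in {1}, Reject strings end in {0}; accept={1}.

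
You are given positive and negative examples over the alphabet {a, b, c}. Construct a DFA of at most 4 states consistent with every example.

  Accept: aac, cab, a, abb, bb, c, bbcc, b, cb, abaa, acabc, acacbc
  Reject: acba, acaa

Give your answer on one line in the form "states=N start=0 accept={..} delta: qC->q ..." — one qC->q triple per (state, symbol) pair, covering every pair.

Fold the examples into a partial DFA from state 0: repeatedly fix the first undefined (state, symbol) met by the shortest-then-alphabetical prefix, trying targets in increasing order and rejecting any under which an Accept and a Reject string meet in one state with the same remainder; add a state when all current targets are rejected. Accepting states are where Accept strings end.
a: 0a undefined. 0a->0: ok.
b: 0b undefined. 0b->0: ok.
c: 0c undefined. 0c->0: no, aac/acba meet in 0. Open state 1: 0c->1.
ca: 1a undefined. 1a->0: no, cab/acaa meet in 0. 1a->1: no, aac/acaa meet in 1. Open state 2: 1a->2.
cb: 1b undefined. 1b->0: no, a/acba meet in 0. 1b->1: ok.
cab: 2b undefined. 2b->0: ok.
acaa: 2a undefined. 2a->0: no, cab/acaa meet in 0. 2a->1: no, aac/acaa meet in 1. 2a->2: ok.
acac: 2c undefined. 2c->0: ok.
bbcc: 1c undefined. 1c->0: ok.
All examples now run through 3 states with every (state, symbol) defined. Accept strings end in {0,1}, Reject strings end in {2}; accept={0,1}.

states=3 start=0 accept={0,1} delta: 0a->0 0b->0 0c->1 1a->2 1b->1 1c->0 2a->2 2b->0 2c->0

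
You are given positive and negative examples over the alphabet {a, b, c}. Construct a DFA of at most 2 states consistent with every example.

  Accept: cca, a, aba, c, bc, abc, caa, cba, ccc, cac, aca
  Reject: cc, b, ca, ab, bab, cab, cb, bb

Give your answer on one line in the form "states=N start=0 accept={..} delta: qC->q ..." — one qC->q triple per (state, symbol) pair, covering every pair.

Grow the machine one transition at a time. Run the examples from 0; the earliest place one falls off (shortest prefix, ties alphabetical) gets sent to the lowest-numbered state that keeps every Accept/Reject pair distinguishable — a pair clashes when both reach the same state with identical unread suffix — and to a fresh state only if none does.
a: 0a undefined. 0a->0: no, aca/ca meet in 0 with "ca" left. Open state 1: 0a->1.
b: 0b undefined. 0b->0: ok.
c: 0c undefined. 0c->0: no, cca/ca meet in 1. 0c->1: ok.
ab: 1b undefined. 1b->0: ok.
ac: 1c undefined. 1c->0: ok.
ca: 1a undefined. 1a->0: ok.
All examples now run through 2 states with every (state, symbol) defined. Accept strings end in {1}, Reject strings end in {0}; accept={1}.

states=2 start=0 accept={1} delta: 0a->1 0b->0 0c->1 1a->0 1b->0 1c->0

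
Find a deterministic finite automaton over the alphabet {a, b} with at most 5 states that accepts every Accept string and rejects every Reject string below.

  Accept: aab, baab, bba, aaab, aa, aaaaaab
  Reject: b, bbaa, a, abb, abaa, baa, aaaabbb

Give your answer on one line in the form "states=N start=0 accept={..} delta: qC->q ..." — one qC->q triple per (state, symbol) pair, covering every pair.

Grow the machine one transition at a time. Run the examples from 0; the earliest place one falls off (shortest prefix, ties alphabetical) gets sent to the lowest-numbered state that keeps every Accept/Reject pair distinguishable — a pair clashes when both reach the same state with identical unread suffix — and to a fresh state only if none does.
a: 0a undefined. 0a->0: no, aab/b meet in 0 with "b" left. Open state 1: 0a->1.
b: 0b undefined. 0b->0: no, bba/a meet in 1. 0b->1: ok.
aa: 1a undefined. 1a->0: no, aab/b meet in 1. 1a->1: no, aa/b meet in 1. Open state 2: 1a->2.
ab: 1b undefined. 1b->0: no, bba/b meet in 1. 1b->1: ok.
aaa: 2a undefined. 2a->0: no, baab/b meet in 1. 2a->1: no, baab/b meet in 1. 2a->2: no, bba/bbaa meet in 2. Open state 3: 2a->3.
aab: 2b undefined. 2b->0: ok.
aaaa: 3a undefined. 3a->0: ok.
aaab: 3b undefined. 3b->0: ok.
All examples now run through 4 states with every (state, symbol) defined. Accept strings end in {0,2}, Reject strings end in {1,3}; accept={0,2}.

states=4 start=0 accept={0,2} delta: 0a->1 0b->1 1a->2 1b->1 2a->3 2b->0 3a->0 3b->0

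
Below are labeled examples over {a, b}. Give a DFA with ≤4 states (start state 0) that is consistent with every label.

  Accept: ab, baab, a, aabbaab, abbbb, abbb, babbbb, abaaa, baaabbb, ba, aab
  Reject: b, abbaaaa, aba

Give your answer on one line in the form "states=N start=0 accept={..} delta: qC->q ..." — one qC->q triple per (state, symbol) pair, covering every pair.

Grow the machine one transition at a time. Run the examples from 0; the earliest place one falls off (shortest prefix, ties alphabetical) gets sent to the lowest-numbered state that keeps every Accept/Reject pair distinguishable — a pair clashes when both reach the same state with identical unread suffix — and to a fresh state only if none does.
a: 0a undefined. 0a->0: no, ab/b meet in 0 with "b" left. Open state 1: 0a->1.
b: 0b undefined. 0b->0: ok.
aa: 1a undefined. 1a->0: no, baab/b meet in 0. 1a->1: ok.
ab: 1b undefined. 1b->0: no, ab/b meet in 0. 1b->1: no, ab/abbaaaa meet in 1. Open state 2: 1b->2.
aba: 2a undefined. 2a->0: ok.
abb: 2b undefined. 2b->0: no, a/abbaaaa meet in 1. 2b->1: no, a/abbaaaa meet in 1. 2b->2: no, a/abbaaaa meet in 1. Open state 3: 2b->3.
abba: 3a undefined. 3a->0: no, a/abbaaaa meet in 1. 3a->1: no, a/abbaaaa meet in 1. 3a->2: no, a/abbaaaa meet in 1. 3a->3: ok.
abbb: 3b undefined. 3b->0: no, aabbaab/b meet in 0. 3b->1: ok.
All examples now run through 4 states with every (state, symbol) defined. Accept strings end in {1,2}, Reject strings end in {0,3}; accept={1,2}.

states=4 start=0 accept={1,2} delta: 0a->1 0b->0 1a->1 1b->2 2a->0 2b->3 3a->3 3b->1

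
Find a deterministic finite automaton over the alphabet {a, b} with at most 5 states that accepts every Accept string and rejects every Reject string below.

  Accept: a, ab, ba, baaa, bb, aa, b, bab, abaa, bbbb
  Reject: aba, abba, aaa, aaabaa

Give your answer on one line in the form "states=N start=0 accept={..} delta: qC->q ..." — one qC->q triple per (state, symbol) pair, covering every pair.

states=3 start=0 accept={1,2} delta: 0a->1 0b->1 1a->2 1b->2 2a->0 2b->2

Fold the examples into a partial DFA from state 0: repeatedly fix the first undefined (state, symbol) met by the shortest-then-alphabetical prefix, trying targets in increasing order and rejecting any under which an Accept and a Reject string meet in one state with the same remainder; add a state when all current targets are rejected. Accepting states are where Accept strings end.
a: 0a undefined. 0a->0: no, a/aaa meet in 0. Open state 1: 0a->1.
b: 0b undefined. 0b->0: no, baaa/aaa meet in 1 with "aa" left. 0b->1: ok.
aa: 1a undefined. 1a->0: no, a/aaa meet in 1. 1a->1: no, a/aaa meet in 1. Open state 2: 1a->2.
ab: 1b undefined. 1b->0: no, a/aba meet in 1. 1b->1: no, ba/aba meet in 2. 1b->2: ok.
aaa: 2a undefined. 2a->0: ok.
abb: 2b undefined. 2b->0: no, a/abba meet in 1. 2b->1: no, ab/abba meet in 2. 2b->2: ok.
All examples now run through 3 states with every (state, symbol) defined. Accept strings end in {1,2}, Reject strings end in {0}; accept={1,2}.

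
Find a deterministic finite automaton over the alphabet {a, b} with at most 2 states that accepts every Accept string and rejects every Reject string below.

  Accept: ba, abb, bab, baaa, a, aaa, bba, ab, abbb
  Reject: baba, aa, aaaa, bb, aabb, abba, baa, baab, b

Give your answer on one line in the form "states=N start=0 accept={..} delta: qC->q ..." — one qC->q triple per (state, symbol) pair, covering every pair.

states=2 start=0 accept={1} delta: 0a->1 0b->0 1a->0 1b->1

State merging on the prefix tree: take the shortest (then alphabetical) example prefix whose next move is undefined and point that move at state 0, else 1, else 2, ...; a target is out if some Accept/Reject pair would then sit in one state with the same input left (inseparable). If every existing state is out, open a new one.
a: 0a undefined. 0a->0: no, abb/bb meet in 0 with "bb" left. Open state 1: 0a->1.
b: 0b undefined. 0b->0: ok.
aa: 1a undefined. 1a->0: ok.
ab: 1b undefined. 1b->0: no, ba/baba meet in 1. 1b->1: ok.
All examples now run through 2 states with every (state, symbol) defined. Accept strings end in {1}, Reject strings end in {0}; accept={1}.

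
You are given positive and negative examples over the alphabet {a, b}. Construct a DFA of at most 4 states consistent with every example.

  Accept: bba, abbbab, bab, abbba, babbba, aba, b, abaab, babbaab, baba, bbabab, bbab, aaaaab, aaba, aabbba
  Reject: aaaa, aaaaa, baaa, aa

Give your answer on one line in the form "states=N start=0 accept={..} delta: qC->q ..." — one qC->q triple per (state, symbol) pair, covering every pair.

Grow the machine one transition at a time. Run the examples from 0; the earliest place one falls off (shortest prefix, ties alphabetical) gets sent to the lowest-numbered state that keeps every Accept/Reject pair distinguishable — a pair clashes when both reach the same state with identical unread suffix — and to a fresh state only if none does.
a: 0a undefined. 0a->0: ok.
b: 0b undefined. 0b->0: no, bba/aaaa meet in 0. Open state 1: 0b->1.
ba: 1a undefined. 1a->0: no, aba/aaaa meet in 0. 1a->1: no, aba/baaa meet in 1. Open state 2: 1a->2.
bb: 1b undefined. 1b->0: no, bba/aaaa meet in 0. 1b->1: ok.
baa: 2a undefined. 2a->0: ok.
bab: 2b undefined. 2b->0: no, abbbab/aaaa meet in 0. 2b->1: ok.
All examples now run through 3 states with every (state, symbol) defined. Accept strings end in {1,2}, Reject strings end in {0}; accept={1,2}.

states=3 start=0 accept={1,2} delta: 0a->0 0b->1 1a->2 1b->1 2a->0 2b->1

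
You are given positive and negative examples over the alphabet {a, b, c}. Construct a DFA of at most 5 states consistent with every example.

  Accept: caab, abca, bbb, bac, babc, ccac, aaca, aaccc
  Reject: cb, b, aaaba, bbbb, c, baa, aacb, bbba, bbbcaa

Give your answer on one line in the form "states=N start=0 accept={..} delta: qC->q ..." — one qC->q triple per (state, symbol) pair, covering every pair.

states=5 start=0 accept={3,4} delta: 0a->0 0b->1 0c->2 1a->1 1b->3 1c->3 2a->3 2b->0 2c->1 3a->3 3b->4 3c->3 4a->0 4b->0 4c->0

Fold the examples into a partial DFA from state 0: repeatedly fix the first undefined (state, symbol) met by the shortest-then-alphabetical prefix, trying targets in increasing order and rejecting any under which an Accept and a Reject string meet in one state with the same remainder; add a state when all current targets are rejected. Accepting states are where Accept strings end.
a: 0a undefined. 0a->0: ok.
b: 0b undefined. 0b->0: no, bbb/b meet in 0. Open state 1: 0b->1.
c: 0c undefined. 0c->0: no, caab/cb meet in 1. 0c->1: no, aaca/aaaba meet in 1 with "a" left. Open state 2: 0c->2.
ba: 1a undefined. 1a->0: no, bac/c meet in 2. 1a->1: ok.
bb: 1b undefined. 1b->0: no, bbb/b meet in 1. 1b->1: no, bbb/b meet in 1. 1b->2: no, bbb/cb meet in 2 with "b" left. Open state 3: 1b->3.
ca: 2a undefined. 2a->0: no, caab/b meet in 1. 2a->1: no, aaca/b meet in 1. 2a->2: no, caab/cb meet in 2 with "b" left. 2a->3: ok.
cb: 2b undefined. 2b->0: ok.
cc: 2c undefined. 2c->0: no, ccac/c meet in 2. 2c->1: ok.
abc: 1c undefined. 1c->0: no, abca/cb meet in 0. 1c->1: no, abca/b meet in 1. 1c->2: no, bac/c meet in 2. 1c->3: ok.
bbb: 3b undefined. 3b->0: no, abca/bbbcaa meet in 3 with "a" left. 3b->1: no, bbb/b meet in 1. 3b->2: no, bbb/c meet in 2. 3b->3: no, abca/bbba meet in 3 with "a" left. Open state 4: 3b->4.
caa: 3a undefined. 3a->0: no, caab/b meet in 1. 3a->1: no, abca/b meet in 1. 3a->2: no, caab/cb meet in 0. 3a->3: ok.
babc: 3c undefined. 3c->0: no, babc/cb meet in 0. 3c->1: no, babc/b meet in 1. 3c->2: no, babc/c meet in 2. 3c->3: ok.
bbba: 4a undefined. 4a->0: ok.
bbbb: 4b undefined. 4b->0: ok.
bbbc: 4c undefined. 4c->0: ok.
All examples now run through 5 states with every (state, symbol) defined. Accept strings end in {3,4}, Reject strings end in {0,1,2}; accept={3,4}.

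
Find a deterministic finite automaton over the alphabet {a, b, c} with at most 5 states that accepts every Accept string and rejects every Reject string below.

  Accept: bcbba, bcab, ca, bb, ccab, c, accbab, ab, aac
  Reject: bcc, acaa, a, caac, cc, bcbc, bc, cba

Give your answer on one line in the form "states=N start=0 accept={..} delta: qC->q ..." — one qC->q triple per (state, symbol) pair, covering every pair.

states=4 start=0 accept={1,2} delta: 0a->0 0b->1 0c->1 1a->2 1b->2 1c->3 2a->3 2b->1 2c->0 3a->0 3b->2 3c->0

Fold the examples into a partial DFA from state 0: repeatedly fix the first undefined (state, symbol) met by the shortest-then-alphabetical prefix, trying targets in increasing order and rejecting any under which an Accept and a Reject string meet in one state with the same remainder; add a state when all current targets are rejected. Accepting states are where Accept strings end.
a: 0a undefined. 0a->0: ok.
b: 0b undefined. 0b->0: no, bb/a meet in 0. Open state 1: 0b->1.
c: 0c undefined. 0c->0: no, ca/acaa meet in 0. 0c->1: ok.
bb: 1b undefined. 1b->0: no, bb/a meet in 0. 1b->1: no, ca/cba meet in 1 with "a" left. Open state 2: 1b->2.
bc: 1c undefined. 1c->0: no, bcbba/cba meet in 2 with "a" left. 1c->1: no, c/bcc meet in 1. 1c->2: no, bb/cc meet in 2. Open state 3: 1c->3.
ca: 1a undefined. 1a->0: no, ca/acaa meet in 0. 1a->1: no, ca/acaa meet in 1. 1a->2: ok.
bca: 3a undefined. 3a->0: ok.
bcb: 3b undefined. 3b->0: no, bcab/bcbc meet in 1. 3b->1: no, bcbba/acaa meet in 2 with "a" left. 3b->2: ok.
bcc: 3c undefined. 3c->0: ok.
caa: 2a undefined. 2a->0: no, bcab/caac meet in 1. 2a->1: no, bcab/acaa meet in 1. 2a->2: no, ca/acaa meet in 2. 2a->3: ok.
bcbb: 2b undefined. 2b->0: no, bcbba/bcc meet in 0. 2b->1: ok.
bcbc: 2c undefined. 2c->0: ok.
All examples now run through 4 states with every (state, symbol) defined. Accept strings end in {1,2}, Reject strings end in {0,3}; accept={1,2}.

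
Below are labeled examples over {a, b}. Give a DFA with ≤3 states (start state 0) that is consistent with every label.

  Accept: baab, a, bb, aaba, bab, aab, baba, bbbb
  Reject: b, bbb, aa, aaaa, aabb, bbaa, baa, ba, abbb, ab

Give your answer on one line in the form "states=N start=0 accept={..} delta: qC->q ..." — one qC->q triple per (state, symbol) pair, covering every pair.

Grow the machine one transition at a time. Run the examples from 0; the earliest place one falls off (shortest prefix, ties alphabetical) gets sent to the lowest-numbered state that keeps every Accept/Reject pair distinguishable — a pair clashes when both reach the same state with identical unread suffix — and to a fresh state only if none does.
a: 0a undefined. 0a->0: no, a/aa meet in 0. Open state 1: 0a->1.
b: 0b undefined. 0b->0: no, a/ba meet in 1. 0b->1: no, a/b meet in 1. Open state 2: 0b->2.
aa: 1a undefined. 1a->0: no, bb/aabb meet in 2 with "b" left. 1a->1: no, a/aa meet in 1. 1a->2: ok.
ab: 1b undefined. 1b->0: no, bb/abbb meet in 2 with "b" left. 1b->1: no, a/abbb meet in 1. 1b->2: ok.
ba: 2a undefined. 2a->0: no, baab/b meet in 2. 2a->1: no, a/ba meet in 1. 2a->2: ok.
bb: 2b undefined. 2b->0: ok.
All examples now run through 3 states with every (state, symbol) defined. Accept strings end in {0,1}, Reject strings end in {2}; accept={0,1}.

states=3 start=0 accept={0,1} delta: 0a->1 0b->2 1a->2 1b->2 2a->2 2b->0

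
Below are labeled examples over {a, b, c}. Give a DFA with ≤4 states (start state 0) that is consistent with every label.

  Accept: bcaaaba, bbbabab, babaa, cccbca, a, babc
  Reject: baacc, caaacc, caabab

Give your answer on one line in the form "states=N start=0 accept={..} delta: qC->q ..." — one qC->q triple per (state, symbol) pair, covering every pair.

Grow the machine one transition at a time. Run the examples from 0; the earliest place one falls off (shortest prefix, ties alphabetical) gets sent to the lowest-numbered state that keeps every Accept/Reject pair distinguishable — a pair clashes when both reach the same state with identical unread suffix — and to a fresh state only if none does.
a: 0a undefined. 0a->0: ok.
b: 0b undefined. 0b->0: ok.
c: 0c undefined. 0c->0: no, bcaaaba/baacc meet in 0. Open state 1: 0c->1.
ca: 1a undefined. 1a->0: no, bcaaaba/caabab meet in 0. 1a->1: ok.
cc: 1c undefined. 1c->0: no, bbbabab/baacc meet in 0. 1c->1: no, babc/baacc meet in 1. Open state 2: 1c->2.
ccc: 2c undefined. 2c->0: no, bbbabab/caaacc meet in 0. 2c->1: no, babc/caaacc meet in 1. 2c->2: ok.
caab: 1b undefined. 1b->0: no, bcaaaba/caabab meet in 0. 1b->1: no, bcaaaba/caabab meet in 1. 1b->2: ok.
cccb: 2b undefined. 2b->0: ok.
caaba: 2a undefined. 2a->0: no, bcaaaba/caabab meet in 0. 2a->1: ok.
All examples now run through 3 states with every (state, symbol) defined. Accept strings end in {0,1}, Reject strings end in {2}; accept={0,1}.

states=3 start=0 accept={0,1} delta: 0a->0 0b->0 0c->1 1a->1 1b->2 1c->2 2a->1 2b->0 2c->2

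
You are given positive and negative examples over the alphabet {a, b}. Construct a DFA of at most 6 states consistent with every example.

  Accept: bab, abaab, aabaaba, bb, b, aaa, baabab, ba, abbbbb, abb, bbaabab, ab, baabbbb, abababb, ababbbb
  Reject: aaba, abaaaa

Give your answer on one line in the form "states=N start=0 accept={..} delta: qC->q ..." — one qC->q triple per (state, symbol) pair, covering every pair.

states=4 start=0 accept={0,1,2} delta: 0a->1 0b->0 1a->1 1b->2 2a->3 2b->0 3a->3 3b->0

Grow the machine one transition at a time. Run the examples from 0; the earliest place one falls off (shortest prefix, ties alphabetical) gets sent to the lowest-numbered state that keeps every Accept/Reject pair distinguishable — a pair clashes when both reach the same state with identical unread suffix — and to a fresh state only if none does.
a: 0a undefined. 0a->0: no, ba/aaba meet in 0 with "ba" left. Open state 1: 0a->1.
b: 0b undefined. 0b->0: ok.
aa: 1a undefined. 1a->0: no, aabaaba/aaba meet in 1. 1a->1: ok.
ab: 1b undefined. 1b->0: no, aabaaba/aaba meet in 1. 1b->1: no, bab/aaba meet in 1. Open state 2: 1b->2.
aba: 2a undefined. 2a->0: no, aabaaba/aaba meet in 0. 2a->1: no, aabaaba/aaba meet in 1. 2a->2: no, bab/aaba meet in 2. Open state 3: 2a->3.
abb: 2b undefined. 2b->0: ok.
abaa: 3a undefined. 3a->0: no, aabaaba/abaaaa meet in 1. 3a->1: no, aabaaba/aaba meet in 3. 3a->2: no, bab/abaaaa meet in 2. 3a->3: ok.
abab: 3b undefined. 3b->0: ok.
All examples now run through 4 states with every (state, symbol) defined. Accept strings end in {0,1,2}, Reject strings end in {3}; accept={0,1,2}.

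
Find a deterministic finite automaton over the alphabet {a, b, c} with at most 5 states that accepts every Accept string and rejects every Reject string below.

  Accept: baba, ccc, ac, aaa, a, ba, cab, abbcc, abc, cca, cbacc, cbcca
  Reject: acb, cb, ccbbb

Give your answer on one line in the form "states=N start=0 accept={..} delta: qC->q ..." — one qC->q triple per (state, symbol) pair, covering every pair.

Fold the examples into a partial DFA from state 0: repeatedly fix the first undefined (state, symbol) met by the shortest-then-alphabetical prefix, trying targets in increasing order and rejecting any under which an Accept and a Reject string meet in one state with the same remainder; add a state when all current targets are rejected. Accepting states are where Accept strings end.
a: 0a undefined. 0a->0: ok.
b: 0b undefined. 0b->0: ok.
c: 0c undefined. 0c->0: no, baba/acb meet in 0. Open state 1: 0c->1.
ca: 1a undefined. 1a->0: ok.
cb: 1b undefined. 1b->0: no, baba/acb meet in 0. 1b->1: no, ac/acb meet in 1. Open state 2: 1b->2.
cc: 1c undefined. 1c->0: no, baba/ccbbb meet in 0. 1c->1: ok.
cba: 2a undefined. 2a->0: ok.
cbc: 2c undefined. 2c->0: ok.
ccbb: 2b undefined. 2b->0: no, baba/ccbbb meet in 0. 2b->1: ok.
All examples now run through 3 states with every (state, symbol) defined. Accept strings end in {0,1}, Reject strings end in {2}; accept={0,1}.

states=3 start=0 accept={0,1} delta: 0a->0 0b->0 0c->1 1a->0 1b->2 1c->1 2a->0 2b->1 2c->0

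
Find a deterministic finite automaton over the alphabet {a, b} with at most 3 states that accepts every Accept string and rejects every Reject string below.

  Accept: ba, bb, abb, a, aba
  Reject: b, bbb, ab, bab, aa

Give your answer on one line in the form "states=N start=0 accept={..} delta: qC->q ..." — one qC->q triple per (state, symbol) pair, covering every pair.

states=3 start=0 accept={1} delta: 0a->1 0b->2 1a->0 1b->2 2a->1 2b->1

State merging on the prefix tree: take the shortest (then alphabetical) example prefix whose next move is undefined and point that move at state 0, else 1, else 2, ...; a target is out if some Accept/Reject pair would then sit in one state with the same input left (inseparable). If every existing state is out, open a new one.
a: 0a undefined. 0a->0: no, a/aa meet in 0. Open state 1: 0a->1.
b: 0b undefined. 0b->0: no, bb/b meet in 0. 0b->1: no, ba/aa meet in 1 with "a" left. Open state 2: 0b->2.
aa: 1a undefined. 1a->0: ok.
ab: 1b undefined. 1b->0: no, abb/b meet in 2. 1b->1: no, abb/ab meet in 1. 1b->2: ok.
ba: 2a undefined. 2a->0: no, ba/aa meet in 0. 2a->1: ok.
bb: 2b undefined. 2b->0: no, bb/aa meet in 0. 2b->1: ok.
All examples now run through 3 states with every (state, symbol) defined. Accept strings end in {1}, Reject strings end in {0,2}; accept={1}.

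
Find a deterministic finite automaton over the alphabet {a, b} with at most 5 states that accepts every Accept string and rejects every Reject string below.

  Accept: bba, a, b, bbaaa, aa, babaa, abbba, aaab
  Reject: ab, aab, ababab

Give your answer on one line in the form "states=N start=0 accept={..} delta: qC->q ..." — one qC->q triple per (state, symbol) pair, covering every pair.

states=4 start=0 accept={0,1,2} delta: 0a->1 0b->0 1a->2 1b->3 2a->0 2b->3 3a->0 3b->0

Grow the machine one transition at a time. Run the examples from 0; the earliest place one falls off (shortest prefix, ties alphabetical) gets sent to the lowest-numbered state that keeps every Accept/Reject pair distinguishable — a pair clashes when both reach the same state with identical unread suffix — and to a fresh state only if none does.
a: 0a undefined. 0a->0: no, b/ab meet in 0 with "b" left. Open state 1: 0a->1.
b: 0b undefined. 0b->0: ok.
aa: 1a undefined. 1a->0: no, b/aab meet in 0. 1a->1: no, aaab/ab meet in 1 with "b" left. Open state 2: 1a->2.
ab: 1b undefined. 1b->0: no, b/ab meet in 0. 1b->1: no, bba/ab meet in 1. 1b->2: no, aa/ab meet in 2. Open state 3: 1b->3.
aaa: 2a undefined. 2a->0: ok.
aab: 2b undefined. 2b->0: no, b/aab meet in 0. 2b->1: no, bba/aab meet in 1. 2b->2: no, aa/aab meet in 2. 2b->3: ok.
aba: 3a undefined. 3a->0: ok.
abb: 3b undefined. 3b->0: ok.
All examples now run through 4 states with every (state, symbol) defined. Accept strings end in {0,1,2}, Reject strings end in {3}; accept={0,1,2}.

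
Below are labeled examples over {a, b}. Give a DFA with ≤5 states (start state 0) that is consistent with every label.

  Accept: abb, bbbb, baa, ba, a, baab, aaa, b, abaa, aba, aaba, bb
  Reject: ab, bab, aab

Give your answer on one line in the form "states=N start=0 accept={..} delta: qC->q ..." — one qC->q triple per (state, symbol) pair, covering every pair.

states=4 start=0 accept={1,2,3} delta: 0a->1 0b->2 1a->1 1b->0 2a->3 2b->1 3a->2 3b->0

Grow the machine one transition at a time. Run the examples from 0; the earliest place one falls off (shortest prefix, ties alphabetical) gets sent to the lowest-numbered state that keeps every Accept/Reject pair distinguishable — a pair clashes when both reach the same state with identical unread suffix — and to a fresh state only if none does.
a: 0a undefined. 0a->0: no, b/ab meet in 0 with "b" left. Open state 1: 0a->1.
b: 0b undefined. 0b->0: no, baab/aab meet in 1 with "ab" left. 0b->1: no, bb/ab meet in 1 with "b" left. Open state 2: 0b->2.
aa: 1a undefined. 1a->0: no, b/aab meet in 2. 1a->1: ok.
ab: 1b undefined. 1b->0: ok.
ba: 2a undefined. 2a->0: no, abb/bab meet in 2. 2a->1: no, baab/ab meet in 0. 2a->2: no, baab/bab meet in 2 with "b" left. Open state 3: 2a->3.
bb: 2b undefined. 2b->0: no, bbbb/ab meet in 0. 2b->1: ok.
baa: 3a undefined. 3a->0: no, baa/ab meet in 0. 3a->1: no, baab/ab meet in 0. 3a->2: ok.
bab: 3b undefined. 3b->0: ok.
All examples now run through 4 states with every (state, symbol) defined. Accept strings end in {1,2,3}, Reject strings end in {0}; accept={1,2,3}.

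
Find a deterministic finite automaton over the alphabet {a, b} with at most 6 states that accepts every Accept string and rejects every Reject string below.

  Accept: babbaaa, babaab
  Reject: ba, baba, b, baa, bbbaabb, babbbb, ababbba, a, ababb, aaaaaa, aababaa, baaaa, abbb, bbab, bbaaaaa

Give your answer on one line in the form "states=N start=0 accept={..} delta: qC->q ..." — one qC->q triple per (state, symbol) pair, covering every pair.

State merging on the prefix tree: take the shortest (then alphabetical) example prefix whose next move is undefined and point that move at state 0, else 1, else 2, ...; a target is out if some Accept/Reject pair would then sit in one state with the same input left (inseparable). If every existing state is out, open a new one.
a: 0a undefined. 0a->0: ok.
b: 0b undefined. 0b->0: no, babbaaa/ba meet in 0. Open state 1: 0b->1.
ba: 1a undefined. 1a->0: no, babaab/b meet in 1. 1a->1: ok.
bb: 1b undefined. 1b->0: no, babbaaa/ba meet in 1. 1b->1: no, babbaaa/ba meet in 1. Open state 2: 1b->2.
bba: 2a undefined. 2a->0: no, babaab/ba meet in 1. 2a->1: no, babaab/bbab meet in 2. 2a->2: no, babaab/ababb meet in 2 with "b" left. Open state 3: 2a->3.
bbb: 2b undefined. 2b->0: no, babbaaa/a meet in 0. 2b->1: no, babbaaa/ba meet in 1. 2b->2: ok.
bbaa: 3a undefined. 3a->0: no, babbaaa/a meet in 0. 3a->1: no, babbaaa/ba meet in 1. 3a->2: no, babbaaa/baba meet in 3. 3a->3: no, babbaaa/baba meet in 3. Open state 4: 3a->4.
bbab: 3b undefined. 3b->0: ok.
bbaaa: 4a undefined. 4a->0: no, babbaaa/a meet in 0. 4a->1: no, babbaaa/ba meet in 1. 4a->2: no, babbaaa/babbbb meet in 2. 4a->3: no, babbaaa/baba meet in 3. 4a->4: no, babbaaa/aababaa meet in 4. Open state 5: 4a->5.
babaab: 4b undefined. 4b->0: no, babaab/a meet in 0. 4b->1: no, babaab/ba meet in 1. 4b->2: no, babaab/bbbaabb meet in 2. 4b->3: no, babaab/baba meet in 3. 4b->4: no, babaab/bbbaabb meet in 4. 4b->5: ok.
bbaaaa: 5a undefined. 5a->0: ok.
bbbaabb: 5b undefined. 5b->0: ok.
All examples now run through 6 states with every (state, symbol) defined. Accept strings end in {5}, Reject strings end in {0,1,2,3,4}; accept={5}.

states=6 start=0 accept={5} delta: 0a->0 0b->1 1a->1 1b->2 2a->3 2b->2 3a->4 3b->0 4a->5 4b->5 5a->0 5b->0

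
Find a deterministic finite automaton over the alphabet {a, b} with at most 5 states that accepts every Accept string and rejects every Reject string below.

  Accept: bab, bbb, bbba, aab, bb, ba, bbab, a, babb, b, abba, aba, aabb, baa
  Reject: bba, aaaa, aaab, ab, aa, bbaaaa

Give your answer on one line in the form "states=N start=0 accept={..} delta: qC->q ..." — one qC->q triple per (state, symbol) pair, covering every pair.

states=5 start=0 accept={1,2,3} delta: 0a->1 0b->2 1a->0 1b->0 2a->2 2b->3 3a->4 3b->2 4a->0 4b->1

State merging on the prefix tree: take the shortest (then alphabetical) example prefix whose next move is undefined and point that move at state 0, else 1, else 2, ...; a target is out if some Accept/Reject pair would then sit in one state with the same input left (inseparable). If every existing state is out, open a new one.
a: 0a undefined. 0a->0: no, aab/aaab meet in 0 with "b" left. Open state 1: 0a->1.
b: 0b undefined. 0b->0: no, bab/ab meet in 1 with "b" left. 0b->1: no, bb/ab meet in 1 with "b" left. Open state 2: 0b->2.
aa: 1a undefined. 1a->0: ok.
ab: 1b undefined. 1b->0: ok.
ba: 2a undefined. 2a->0: no, ba/aaaa meet in 0. 2a->1: no, bab/aaaa meet in 0. 2a->2: ok.
bb: 2b undefined. 2b->0: no, bab/aaaa meet in 0. 2b->1: no, bab/bbaaaa meet in 1. 2b->2: no, bab/bba meet in 2. Open state 3: 2b->3.
bba: 3a undefined. 3a->0: no, a/bbaaaa meet in 1. 3a->1: no, bbab/aaaa meet in 0. 3a->2: no, aab/bba meet in 2. 3a->3: no, bab/bba meet in 3. Open state 4: 3a->4.
bbb: 3b undefined. 3b->0: no, bbb/aaaa meet in 0. 3b->1: no, bbba/aaaa meet in 0. 3b->2: ok.
bbaa: 4a undefined. 4a->0: ok.
bbab: 4b undefined. 4b->0: no, bbab/aaaa meet in 0. 4b->1: ok.
All examples now run through 5 states with every (state, symbol) defined. Accept strings end in {1,2,3}, Reject strings end in {0,4}; accept={1,2,3}.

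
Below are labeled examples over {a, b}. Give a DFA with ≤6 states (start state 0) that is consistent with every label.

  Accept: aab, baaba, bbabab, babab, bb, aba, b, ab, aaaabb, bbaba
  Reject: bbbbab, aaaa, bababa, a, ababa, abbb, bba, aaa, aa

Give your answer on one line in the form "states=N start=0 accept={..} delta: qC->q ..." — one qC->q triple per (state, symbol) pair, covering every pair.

State merging on the prefix tree: take the shortest (then alphabetical) example prefix whose next move is undefined and point that move at state 0, else 1, else 2, ...; a target is out if some Accept/Reject pair would then sit in one state with the same input left (inseparable). If every existing state is out, open a new one.
a: 0a undefined. 0a->0: ok.
b: 0b undefined. 0b->0: no, aab/bbbbab meet in 0. Open state 1: 0b->1.
ba: 1a undefined. 1a->0: no, baaba/aaaa meet in 0. 1a->1: no, baaba/ababa meet in 1 with "ba" left. Open state 2: 1a->2.
bb: 1b undefined. 1b->0: no, aab/bbbbab meet in 1. 1b->1: no, aab/abbb meet in 1. 1b->2: ok.
baa: 2a undefined. 2a->0: no, bbabab/abbb meet in 2 with "b" left. 2a->1: no, aab/bba meet in 1. 2a->2: no, baaba/ababa meet in 2 with "ba" left. Open state 3: 2a->3.
bab: 2b undefined. 2b->0: no, bb/bababa meet in 2. 2b->1: no, aab/abbb meet in 1. 2b->2: no, baaba/bababa meet in 3 with "ba" left. 2b->3: no, bbabab/bbbbab meet in 3 with "bab" left. Open state 4: 2b->4.
baab: 3b undefined. 3b->0: no, baaba/aaaa meet in 0. 3b->1: no, bbabab/abbb meet in 4. 3b->2: no, baaba/bba meet in 3. 3b->3: ok.
baba: 4a undefined. 4a->0: no, bb/bababa meet in 2. 4a->1: no, aab/ababa meet in 1. 4a->2: no, babab/abbb meet in 4. 4a->3: no, baaba/bababa meet in 3 with "a" left. 4a->4: ok.
bbbb: 4b undefined. 4b->0: no, aab/bbbbab meet in 1. 4b->1: no, bb/bababa meet in 2. 4b->2: ok.
baaba: 3a undefined. 3a->0: no, baaba/aaaa meet in 0. 3a->1: ok.
All examples now run through 5 states with every (state, symbol) defined. Accept strings end in {1,2}, Reject strings end in {0,3,4}; accept={1,2}.

states=5 start=0 accept={1,2} delta: 0a->0 0b->1 1a->2 1b->2 2a->3 2b->4 3a->1 3b->3 4a->4 4b->2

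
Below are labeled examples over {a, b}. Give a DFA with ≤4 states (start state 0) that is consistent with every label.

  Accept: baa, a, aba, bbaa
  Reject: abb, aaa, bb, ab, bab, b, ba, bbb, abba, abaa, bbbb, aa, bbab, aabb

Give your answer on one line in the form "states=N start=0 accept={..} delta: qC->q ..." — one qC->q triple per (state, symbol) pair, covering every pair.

states=3 start=0 accept={1} delta: 0a->1 0b->2 1a->2 1b->0 2a->0 2b->2

Fold the examples into a partial DFA from state 0: repeatedly fix the first undefined (state, symbol) met by the shortest-then-alphabetical prefix, trying targets in increasing order and rejecting any under which an Accept and a Reject string meet in one state with the same remainder; add a state when all current targets are rejected. Accepting states are where Accept strings end.
a: 0a undefined. 0a->0: no, baa/abaa meet in 0 with "baa" left. Open state 1: 0a->1.
b: 0b undefined. 0b->0: no, baa/aa meet in 1 with "a" left. 0b->1: no, baa/aaa meet in 1 with "aa" left. Open state 2: 0b->2.
aa: 1a undefined. 1a->0: no, a/aaa meet in 1. 1a->1: no, a/aaa meet in 1. 1a->2: ok.
ab: 1b undefined. 1b->0: ok.
ba: 2a undefined. 2a->0: ok.
bb: 2b undefined. 2b->0: no, bbaa/abb meet in 2. 2b->1: no, baa/bb meet in 1. 2b->2: ok.
All examples now run through 3 states with every (state, symbol) defined. Accept strings end in {1}, Reject strings end in {0,2}; accept={1}.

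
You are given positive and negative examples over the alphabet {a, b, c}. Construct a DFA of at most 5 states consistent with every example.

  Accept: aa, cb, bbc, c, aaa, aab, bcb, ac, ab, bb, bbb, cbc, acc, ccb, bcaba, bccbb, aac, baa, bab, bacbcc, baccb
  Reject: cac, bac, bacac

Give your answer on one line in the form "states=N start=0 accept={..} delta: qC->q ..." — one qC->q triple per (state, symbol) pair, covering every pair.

State merging on the prefix tree: take the shortest (then alphabetical) example prefix whose next move is undefined and point that move at state 0, else 1, else 2, ...; a target is out if some Accept/Reject pair would then sit in one state with the same input left (inseparable). If every existing state is out, open a new one.
a: 0a undefined. 0a->0: ok.
b: 0b undefined. 0b->0: no, bbc/bac meet in 0 with "c" left. Open state 1: 0b->1.
c: 0c undefined. 0c->0: no, aa/cac meet in 0. 0c->1: ok.
ba: 1a undefined. 1a->0: no, c/cac meet in 1. 1a->1: no, acc/cac meet in 1 with "c" left. Open state 2: 1a->2.
bb: 1b undefined. 1b->0: ok.
bc: 1c undefined. 1c->0: ok.
baa: 2a undefined. 2a->0: ok.
bab: 2b undefined. 2b->0: ok.
bac: 2c undefined. 2c->0: no, aa/cac meet in 0. 2c->1: no, bbc/cac meet in 1. 2c->2: no, bbc/bacac meet in 1. Open state 3: 2c->3.
baca: 3a undefined. 3a->0: no, bbc/bacac meet in 1. 3a->1: no, aa/bacac meet in 0. 3a->2: ok.
bacb: 3b undefined. 3b->0: ok.
bacc: 3c undefined. 3c->0: ok.
All examples now run through 4 states with every (state, symbol) defined. Accept strings end in {0,1,2}, Reject strings end in {3}; accept={0,1,2}.

states=4 start=0 accept={0,1,2} delta: 0a->0 0b->1 0c->1 1a->2 1b->0 1c->0 2a->0 2b->0 2c->3 3a->2 3b->0 3c->0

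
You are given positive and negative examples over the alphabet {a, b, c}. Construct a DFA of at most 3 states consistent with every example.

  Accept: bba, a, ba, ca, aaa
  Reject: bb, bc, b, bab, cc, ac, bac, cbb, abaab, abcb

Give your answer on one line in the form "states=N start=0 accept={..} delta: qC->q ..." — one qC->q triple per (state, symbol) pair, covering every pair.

states=2 start=0 accept={0} delta: 0a->0 0b->1 0c->1 1a->0 1b->1 1c->1

Grow the machine one transition at a time. Run the examples from 0; the earliest place one falls off (shortest prefix, ties alphabetical) gets sent to the lowest-numbered state that keeps every Accept/Reject pair distinguishable — a pair clashes when both reach the same state with identical unread suffix — and to a fresh state only if none does.
a: 0a undefined. 0a->0: ok.
b: 0b undefined. 0b->0: no, bba/bb meet in 0. Open state 1: 0b->1.
c: 0c undefined. 0c->0: no, a/cc meet in 0. 0c->1: ok.
ba: 1a undefined. 1a->0: ok.
bb: 1b undefined. 1b->0: no, bba/bb meet in 0. 1b->1: ok.
bc: 1c undefined. 1c->0: no, bba/bc meet in 0. 1c->1: ok.
All examples now run through 2 states with every (state, symbol) defined. Accept strings end in {0}, Reject strings end in {1}; accept={0}.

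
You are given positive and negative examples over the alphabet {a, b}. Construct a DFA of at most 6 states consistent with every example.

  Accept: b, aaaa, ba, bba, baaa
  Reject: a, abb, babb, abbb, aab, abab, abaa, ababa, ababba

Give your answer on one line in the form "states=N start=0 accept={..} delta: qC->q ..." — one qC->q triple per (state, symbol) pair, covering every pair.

states=4 start=0 accept={2} delta: 0a->1 0b->2 1a->2 1b->3 2a->2 2b->1 3a->3 3b->3

State merging on the prefix tree: take the shortest (then alphabetical) example prefix whose next move is undefined and point that move at state 0, else 1, else 2, ...; a target is out if some Accept/Reject pair would then sit in one state with the same input left (inseparable). If every existing state is out, open a new one.
a: 0a undefined. 0a->0: no, b/aab meet in 0 with "b" left. Open state 1: 0a->1.
b: 0b undefined. 0b->0: no, ba/a meet in 1. 0b->1: no, b/a meet in 1. Open state 2: 0b->2.
aa: 1a undefined. 1a->0: no, b/aab meet in 2. 1a->1: no, aaaa/a meet in 1. 1a->2: ok.
ab: 1b undefined. 1b->0: no, b/abb meet in 2. 1b->1: no, ba/abaa meet in 2 with "a" left. 1b->2: no, aaaa/abaa meet in 2 with "aa" left. Open state 3: 1b->3.
ba: 2a undefined. 2a->0: no, aaaa/a meet in 1. 2a->1: no, ba/a meet in 1. 2a->2: ok.
bb: 2b undefined. 2b->0: no, b/babb meet in 2. 2b->1: ok.
aba: 3a undefined. 3a->0: no, b/abab meet in 2. 3a->1: no, b/abaa meet in 2. 3a->2: no, b/abaa meet in 2. 3a->3: ok.
abb: 3b undefined. 3b->0: no, b/abbb meet in 2. 3b->1: no, b/ababa meet in 2. 3b->2: no, b/abb meet in 2. 3b->3: ok.
All examples now run through 4 states with every (state, symbol) defined. Accept strings end in {2}, Reject strings end in {1,3}; accept={2}.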